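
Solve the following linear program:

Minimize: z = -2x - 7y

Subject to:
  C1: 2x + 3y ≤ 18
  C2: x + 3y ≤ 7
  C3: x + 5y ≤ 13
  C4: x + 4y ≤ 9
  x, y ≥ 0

Evaluate the objective at each vertex of the feasible region:
  z(0, 0) = 0
  z(7, 0) = -14
  z(1, 2) = -16  ←
  z(0, 2.25) = -15.75
The minimum is at x = 1, y = 2.

x = 1, y = 2, z = -16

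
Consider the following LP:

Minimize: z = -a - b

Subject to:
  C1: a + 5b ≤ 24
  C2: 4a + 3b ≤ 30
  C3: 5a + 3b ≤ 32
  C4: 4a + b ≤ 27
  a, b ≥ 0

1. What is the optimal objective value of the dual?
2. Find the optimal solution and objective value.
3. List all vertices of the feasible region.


1. -8
2. a = 4, b = 4, z = -8
3. (0, 0), (6.4, 0), (4, 4), (0, 4.8)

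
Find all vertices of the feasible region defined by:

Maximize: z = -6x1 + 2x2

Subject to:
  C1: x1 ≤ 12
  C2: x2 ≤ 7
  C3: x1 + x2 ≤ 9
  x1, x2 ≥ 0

(0, 0), (9, 0), (2, 7), (0, 7)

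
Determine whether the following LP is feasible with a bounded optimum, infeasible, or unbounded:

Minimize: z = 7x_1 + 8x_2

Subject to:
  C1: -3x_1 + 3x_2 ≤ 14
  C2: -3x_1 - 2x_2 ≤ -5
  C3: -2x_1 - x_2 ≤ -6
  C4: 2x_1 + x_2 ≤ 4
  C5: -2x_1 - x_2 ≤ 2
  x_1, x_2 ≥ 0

Infeasible (no feasible solution exists)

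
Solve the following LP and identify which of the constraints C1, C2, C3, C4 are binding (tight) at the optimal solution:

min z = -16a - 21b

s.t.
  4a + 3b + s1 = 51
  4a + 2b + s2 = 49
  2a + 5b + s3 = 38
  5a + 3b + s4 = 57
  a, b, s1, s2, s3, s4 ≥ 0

At a = 9, b = 4, compute slack b - a·x for each constraint:
  C1: 51 − 48 = 3  (slack)
  C2: 49 − 44 = 5  (slack)
  C3: 38 − 38 = 0  (binding)
  C4: 57 − 57 = 0  (binding)

Optimal: a = 9, b = 4
Binding: C3, C4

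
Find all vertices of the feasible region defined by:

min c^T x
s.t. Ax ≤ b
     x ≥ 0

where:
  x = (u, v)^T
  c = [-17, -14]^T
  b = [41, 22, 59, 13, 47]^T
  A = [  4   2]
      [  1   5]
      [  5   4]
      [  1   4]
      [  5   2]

(0, 0), (9.4, 0), (9, 1), (0, 3.25)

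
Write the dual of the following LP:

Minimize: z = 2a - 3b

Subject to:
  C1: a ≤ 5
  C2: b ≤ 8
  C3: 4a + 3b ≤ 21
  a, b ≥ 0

Primal min cᵀx s.t. Ax ≤ b, x ≥ 0  →  Dual max −bᵀy s.t. Aᵀy ≥ −c, y ≥ 0.

Maximize: z = -5y1 - 8y2 - 21y3

Subject to:
  y1 + 4y3 ≥ -2
  y2 + 3y3 ≥ 3
  y1, y2, y3 ≥ 0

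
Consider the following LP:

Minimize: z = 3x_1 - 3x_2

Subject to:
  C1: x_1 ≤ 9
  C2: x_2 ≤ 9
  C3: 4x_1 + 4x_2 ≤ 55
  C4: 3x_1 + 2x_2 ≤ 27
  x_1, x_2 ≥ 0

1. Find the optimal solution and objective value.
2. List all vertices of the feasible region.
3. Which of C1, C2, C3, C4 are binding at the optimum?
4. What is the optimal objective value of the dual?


1. x_1 = 0, x_2 = 9, z = -27
2. (0, 0), (9, 0), (3, 9), (0, 9)
3. C2
4. -27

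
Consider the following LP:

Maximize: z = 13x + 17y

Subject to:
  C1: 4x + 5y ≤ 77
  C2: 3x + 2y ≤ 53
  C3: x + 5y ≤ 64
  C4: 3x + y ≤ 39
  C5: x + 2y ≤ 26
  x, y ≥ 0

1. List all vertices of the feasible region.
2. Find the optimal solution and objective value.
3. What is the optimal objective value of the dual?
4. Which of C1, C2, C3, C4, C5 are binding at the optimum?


1. (0, 0), (13, 0), (10.73, 6.818), (8, 9), (0.6667, 12.67), (0, 12.8)
2. x = 8, y = 9, z = 257
3. 257
4. C1, C5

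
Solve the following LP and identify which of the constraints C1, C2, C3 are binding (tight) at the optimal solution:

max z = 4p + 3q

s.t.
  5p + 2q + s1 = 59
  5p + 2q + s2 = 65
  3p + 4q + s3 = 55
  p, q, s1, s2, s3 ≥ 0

At p = 9, q = 7, compute slack b - a·x for each constraint:
  C1: 59 − 59 = 0  (binding)
  C2: 65 − 59 = 6  (slack)
  C3: 55 − 55 = 0  (binding)

Optimal: p = 9, q = 7
Binding: C1, C3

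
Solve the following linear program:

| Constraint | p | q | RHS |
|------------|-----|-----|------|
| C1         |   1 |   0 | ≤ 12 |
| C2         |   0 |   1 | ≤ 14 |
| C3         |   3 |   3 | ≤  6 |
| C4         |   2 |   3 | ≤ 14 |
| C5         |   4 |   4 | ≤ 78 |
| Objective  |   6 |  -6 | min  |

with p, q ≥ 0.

Evaluate the objective at each vertex of the feasible region:
  z(0, 0) = 0
  z(2, 0) = 12
  z(0, 2) = -12  ←
The minimum is at p = 0, q = 2.

p = 0, q = 2, z = -12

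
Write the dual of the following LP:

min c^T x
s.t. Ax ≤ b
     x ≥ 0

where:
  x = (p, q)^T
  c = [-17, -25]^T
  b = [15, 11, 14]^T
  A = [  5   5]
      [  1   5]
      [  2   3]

Primal min cᵀx s.t. Ax ≤ b, x ≥ 0  →  Dual max −bᵀy s.t. Aᵀy ≥ −c, y ≥ 0.

Maximize: z = -15y1 - 11y2 - 14y3

Subject to:
  5y1 + y2 + 2y3 ≥ 17
  5y1 + 5y2 + 3y3 ≥ 25
  y1, y2, y3 ≥ 0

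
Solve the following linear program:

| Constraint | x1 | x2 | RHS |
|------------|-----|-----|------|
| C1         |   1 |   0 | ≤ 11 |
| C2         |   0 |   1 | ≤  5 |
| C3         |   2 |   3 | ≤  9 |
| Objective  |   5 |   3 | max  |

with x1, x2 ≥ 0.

Evaluate the objective at each vertex of the feasible region:
  z(0, 0) = 0
  z(4.5, 0) = 22.5  ←
  z(0, 3) = 9
The maximum is at x1 = 4.5, x2 = 0.

x1 = 4.5, x2 = 0, z = 22.5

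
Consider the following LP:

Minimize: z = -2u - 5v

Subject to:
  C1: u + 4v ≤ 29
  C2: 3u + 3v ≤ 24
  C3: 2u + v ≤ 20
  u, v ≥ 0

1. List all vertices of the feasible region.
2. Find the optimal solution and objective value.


1. (0, 0), (8, 0), (1, 7), (0, 7.25)
2. u = 1, v = 7, z = -37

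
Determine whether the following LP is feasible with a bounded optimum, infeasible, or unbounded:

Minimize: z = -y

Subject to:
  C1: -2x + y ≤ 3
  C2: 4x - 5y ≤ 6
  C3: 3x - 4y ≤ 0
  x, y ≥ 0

Unbounded (objective can decrease without bound)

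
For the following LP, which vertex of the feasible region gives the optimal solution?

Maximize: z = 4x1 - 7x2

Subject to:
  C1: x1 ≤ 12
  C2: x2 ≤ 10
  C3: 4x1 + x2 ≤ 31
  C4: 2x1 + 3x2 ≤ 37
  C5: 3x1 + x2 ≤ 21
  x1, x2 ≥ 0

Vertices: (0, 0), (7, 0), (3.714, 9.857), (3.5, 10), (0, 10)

Evaluate the objective at each vertex of the feasible region:
  z(0, 0) = 0
  z(7, 0) = 28  ←
  z(3.714, 9.857) = -54.14
  z(3.5, 10) = -56
  z(0, 10) = -70
The maximum is at x1 = 7, x2 = 0.

(7, 0)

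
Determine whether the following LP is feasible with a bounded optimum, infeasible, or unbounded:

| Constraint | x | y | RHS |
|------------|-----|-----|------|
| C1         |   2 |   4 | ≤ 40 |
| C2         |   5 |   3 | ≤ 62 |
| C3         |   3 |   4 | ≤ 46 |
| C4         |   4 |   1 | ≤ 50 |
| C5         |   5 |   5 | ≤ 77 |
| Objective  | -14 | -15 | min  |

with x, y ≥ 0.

Feasible with a bounded optimal solution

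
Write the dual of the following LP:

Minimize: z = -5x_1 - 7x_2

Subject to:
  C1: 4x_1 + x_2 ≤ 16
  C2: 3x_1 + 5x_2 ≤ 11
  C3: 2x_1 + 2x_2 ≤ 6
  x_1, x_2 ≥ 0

Primal min cᵀx s.t. Ax ≤ b, x ≥ 0  →  Dual max −bᵀy s.t. Aᵀy ≥ −c, y ≥ 0.

Maximize: z = -16y1 - 11y2 - 6y3

Subject to:
  4y1 + 3y2 + 2y3 ≥ 5
  y1 + 5y2 + 2y3 ≥ 7
  y1, y2, y3 ≥ 0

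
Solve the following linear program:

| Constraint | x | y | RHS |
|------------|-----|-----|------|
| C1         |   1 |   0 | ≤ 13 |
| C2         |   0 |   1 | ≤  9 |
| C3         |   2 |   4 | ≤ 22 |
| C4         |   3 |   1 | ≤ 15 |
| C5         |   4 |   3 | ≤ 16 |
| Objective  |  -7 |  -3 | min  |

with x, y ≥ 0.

Evaluate the objective at each vertex of the feasible region:
  z(0, 0) = 0
  z(4, 0) = -28  ←
  z(0, 5.333) = -16
The minimum is at x = 4, y = 0.

x = 4, y = 0, z = -28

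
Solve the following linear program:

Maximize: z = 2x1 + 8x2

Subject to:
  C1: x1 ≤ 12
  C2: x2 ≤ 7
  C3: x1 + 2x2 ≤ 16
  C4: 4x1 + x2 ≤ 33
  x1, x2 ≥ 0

Evaluate the objective at each vertex of the feasible region:
  z(0, 0) = 0
  z(8.25, 0) = 16.5
  z(7.143, 4.429) = 49.71
  z(2, 7) = 60  ←
  z(0, 7) = 56
The maximum is at x1 = 2, x2 = 7.

x1 = 2, x2 = 7, z = 60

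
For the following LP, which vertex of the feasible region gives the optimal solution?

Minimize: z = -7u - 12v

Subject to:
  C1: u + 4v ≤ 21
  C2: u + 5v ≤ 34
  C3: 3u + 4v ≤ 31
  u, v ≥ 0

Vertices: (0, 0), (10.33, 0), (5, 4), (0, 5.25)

Evaluate the objective at each vertex of the feasible region:
  z(0, 0) = 0
  z(10.33, 0) = -72.33
  z(5, 4) = -83  ←
  z(0, 5.25) = -63
The minimum is at u = 5, v = 4.

(5, 4)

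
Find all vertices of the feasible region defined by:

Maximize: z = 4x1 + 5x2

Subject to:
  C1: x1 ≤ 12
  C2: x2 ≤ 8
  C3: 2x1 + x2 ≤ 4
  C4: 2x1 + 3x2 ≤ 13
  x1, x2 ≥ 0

(0, 0), (2, 0), (0, 4)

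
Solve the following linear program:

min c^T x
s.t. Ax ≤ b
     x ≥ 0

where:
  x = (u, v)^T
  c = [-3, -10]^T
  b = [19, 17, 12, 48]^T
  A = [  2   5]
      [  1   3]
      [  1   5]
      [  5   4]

Evaluate the objective at each vertex of the feasible region:
  z(0, 0) = 0
  z(9.5, 0) = -28.5
  z(7, 1) = -31  ←
  z(0, 2.4) = -24
The minimum is at u = 7, v = 1.

u = 7, v = 1, z = -31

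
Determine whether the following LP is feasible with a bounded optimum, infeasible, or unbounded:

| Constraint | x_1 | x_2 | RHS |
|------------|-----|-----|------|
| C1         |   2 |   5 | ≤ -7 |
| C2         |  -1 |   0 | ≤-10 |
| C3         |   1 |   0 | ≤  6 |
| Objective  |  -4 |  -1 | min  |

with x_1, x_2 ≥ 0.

Infeasible (no feasible solution exists)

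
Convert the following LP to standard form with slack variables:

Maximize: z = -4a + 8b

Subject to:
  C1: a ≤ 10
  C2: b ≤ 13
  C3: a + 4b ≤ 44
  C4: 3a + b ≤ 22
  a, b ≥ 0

max z = -4a + 8b

s.t.
  a + s1 = 10
  b + s2 = 13
  a + 4b + s3 = 44
  3a + b + s4 = 22
  a, b, s1, s2, s3, s4 ≥ 0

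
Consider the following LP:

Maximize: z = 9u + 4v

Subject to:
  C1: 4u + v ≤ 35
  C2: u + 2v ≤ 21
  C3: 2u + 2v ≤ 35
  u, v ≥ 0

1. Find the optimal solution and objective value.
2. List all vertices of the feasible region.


1. u = 7, v = 7, z = 91
2. (0, 0), (8.75, 0), (7, 7), (0, 10.5)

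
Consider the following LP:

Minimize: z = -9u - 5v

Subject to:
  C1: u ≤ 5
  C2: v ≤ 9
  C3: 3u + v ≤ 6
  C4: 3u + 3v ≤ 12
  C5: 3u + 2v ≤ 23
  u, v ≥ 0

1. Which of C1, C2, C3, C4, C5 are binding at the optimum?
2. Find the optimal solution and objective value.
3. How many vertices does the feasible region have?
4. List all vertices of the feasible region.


1. C3, C4
2. u = 1, v = 3, z = -24
3. 4
4. (0, 0), (2, 0), (1, 3), (0, 4)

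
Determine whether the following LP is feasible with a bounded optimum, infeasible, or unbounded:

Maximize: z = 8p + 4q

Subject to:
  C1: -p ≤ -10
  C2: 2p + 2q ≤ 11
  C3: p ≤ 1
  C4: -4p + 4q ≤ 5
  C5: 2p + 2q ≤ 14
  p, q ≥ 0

Infeasible (no feasible solution exists)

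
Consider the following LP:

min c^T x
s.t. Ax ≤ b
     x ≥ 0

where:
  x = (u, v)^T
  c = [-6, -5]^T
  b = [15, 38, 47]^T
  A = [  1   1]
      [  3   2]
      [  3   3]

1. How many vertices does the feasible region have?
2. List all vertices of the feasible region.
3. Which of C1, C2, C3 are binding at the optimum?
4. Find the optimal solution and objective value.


1. 4
2. (0, 0), (12.67, 0), (8, 7), (0, 15)
3. C1, C2
4. u = 8, v = 7, z = -83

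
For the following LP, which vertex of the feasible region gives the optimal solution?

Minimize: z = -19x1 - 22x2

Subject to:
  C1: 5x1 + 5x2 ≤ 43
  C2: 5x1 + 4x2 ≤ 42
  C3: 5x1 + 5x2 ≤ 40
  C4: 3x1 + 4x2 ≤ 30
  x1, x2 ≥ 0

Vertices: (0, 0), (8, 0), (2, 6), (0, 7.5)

Evaluate the objective at each vertex of the feasible region:
  z(0, 0) = 0
  z(8, 0) = -152
  z(2, 6) = -170  ←
  z(0, 7.5) = -165
The minimum is at x1 = 2, x2 = 6.

(2, 6)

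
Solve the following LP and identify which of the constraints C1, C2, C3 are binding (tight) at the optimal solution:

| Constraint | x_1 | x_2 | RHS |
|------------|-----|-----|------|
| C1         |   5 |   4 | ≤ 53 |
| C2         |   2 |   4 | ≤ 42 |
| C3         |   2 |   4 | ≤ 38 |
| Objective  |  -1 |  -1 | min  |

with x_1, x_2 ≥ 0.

At x_1 = 5, x_2 = 7, compute slack b - a·x for each constraint:
  C1: 53 − 53 = 0  (binding)
  C2: 42 − 38 = 4  (slack)
  C3: 38 − 38 = 0  (binding)

Optimal: x_1 = 5, x_2 = 7
Binding: C1, C3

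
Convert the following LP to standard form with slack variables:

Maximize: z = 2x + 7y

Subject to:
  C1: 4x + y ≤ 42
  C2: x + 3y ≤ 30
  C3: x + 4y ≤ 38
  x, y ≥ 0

max z = 2x + 7y

s.t.
  4x + y + s1 = 42
  x + 3y + s2 = 30
  x + 4y + s3 = 38
  x, y, s1, s2, s3 ≥ 0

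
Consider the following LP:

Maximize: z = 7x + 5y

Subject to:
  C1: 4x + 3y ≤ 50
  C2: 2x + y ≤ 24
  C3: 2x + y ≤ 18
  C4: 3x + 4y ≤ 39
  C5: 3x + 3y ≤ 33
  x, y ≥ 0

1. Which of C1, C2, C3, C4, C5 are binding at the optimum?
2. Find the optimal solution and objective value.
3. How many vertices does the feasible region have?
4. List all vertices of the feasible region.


1. C3, C5
2. x = 7, y = 4, z = 69
3. 5
4. (0, 0), (9, 0), (7, 4), (5, 6), (0, 9.75)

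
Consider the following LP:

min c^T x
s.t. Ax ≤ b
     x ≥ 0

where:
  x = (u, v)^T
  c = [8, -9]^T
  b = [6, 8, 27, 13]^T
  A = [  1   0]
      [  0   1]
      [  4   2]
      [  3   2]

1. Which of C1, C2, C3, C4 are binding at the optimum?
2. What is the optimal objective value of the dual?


1. C4
2. -58.5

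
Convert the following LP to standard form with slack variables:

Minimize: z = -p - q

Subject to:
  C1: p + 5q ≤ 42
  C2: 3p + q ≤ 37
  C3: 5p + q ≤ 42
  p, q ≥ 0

min z = -p - q

s.t.
  p + 5q + s1 = 42
  3p + q + s2 = 37
  5p + q + s3 = 42
  p, q, s1, s2, s3 ≥ 0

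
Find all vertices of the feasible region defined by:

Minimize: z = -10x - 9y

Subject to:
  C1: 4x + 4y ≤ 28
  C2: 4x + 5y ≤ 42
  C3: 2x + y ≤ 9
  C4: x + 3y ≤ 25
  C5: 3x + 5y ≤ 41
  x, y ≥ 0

(0, 0), (4.5, 0), (2, 5), (0, 7)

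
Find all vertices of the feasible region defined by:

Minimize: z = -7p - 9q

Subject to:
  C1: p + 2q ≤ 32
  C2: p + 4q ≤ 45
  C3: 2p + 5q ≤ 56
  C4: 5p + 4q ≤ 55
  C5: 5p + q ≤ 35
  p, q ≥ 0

(0, 0), (7, 0), (5.667, 6.667), (3, 10), (0, 11.2)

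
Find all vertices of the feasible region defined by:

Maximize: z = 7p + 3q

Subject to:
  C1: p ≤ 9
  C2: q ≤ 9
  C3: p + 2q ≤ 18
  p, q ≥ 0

(0, 0), (9, 0), (9, 4.5), (0, 9)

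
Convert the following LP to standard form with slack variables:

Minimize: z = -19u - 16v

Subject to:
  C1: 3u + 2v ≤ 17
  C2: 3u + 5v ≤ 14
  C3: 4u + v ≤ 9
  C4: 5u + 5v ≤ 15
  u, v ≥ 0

min z = -19u - 16v

s.t.
  3u + 2v + s1 = 17
  3u + 5v + s2 = 14
  4u + v + s3 = 9
  5u + 5v + s4 = 15
  u, v, s1, s2, s3, s4 ≥ 0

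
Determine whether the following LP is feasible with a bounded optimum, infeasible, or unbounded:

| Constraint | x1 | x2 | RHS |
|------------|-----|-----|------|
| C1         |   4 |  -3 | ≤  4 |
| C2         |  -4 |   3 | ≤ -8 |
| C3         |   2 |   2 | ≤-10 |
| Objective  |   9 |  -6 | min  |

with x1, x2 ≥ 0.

Infeasible (no feasible solution exists)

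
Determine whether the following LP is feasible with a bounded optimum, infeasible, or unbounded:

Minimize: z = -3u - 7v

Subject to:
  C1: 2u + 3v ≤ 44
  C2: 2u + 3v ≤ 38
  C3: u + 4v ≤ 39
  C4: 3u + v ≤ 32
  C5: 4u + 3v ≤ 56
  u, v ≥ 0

Feasible with a bounded optimal solution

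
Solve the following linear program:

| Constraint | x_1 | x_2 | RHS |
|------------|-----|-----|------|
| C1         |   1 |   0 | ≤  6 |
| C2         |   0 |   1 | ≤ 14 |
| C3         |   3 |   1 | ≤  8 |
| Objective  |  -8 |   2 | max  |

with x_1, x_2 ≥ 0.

Evaluate the objective at each vertex of the feasible region:
  z(0, 0) = 0
  z(2.667, 0) = -21.33
  z(0, 8) = 16  ←
The maximum is at x_1 = 0, x_2 = 8.

x_1 = 0, x_2 = 8, z = 16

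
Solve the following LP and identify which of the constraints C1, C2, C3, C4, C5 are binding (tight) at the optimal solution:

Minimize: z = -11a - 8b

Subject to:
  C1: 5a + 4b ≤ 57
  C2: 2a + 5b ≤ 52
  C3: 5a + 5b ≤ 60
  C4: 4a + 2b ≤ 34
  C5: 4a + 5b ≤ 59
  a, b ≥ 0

At a = 5, b = 7, compute slack b - a·x for each constraint:
  C1: 57 − 53 = 4  (slack)
  C2: 52 − 45 = 7  (slack)
  C3: 60 − 60 = 0  (binding)
  C4: 34 − 34 = 0  (binding)
  C5: 59 − 55 = 4  (slack)

Optimal: a = 5, b = 7
Binding: C3, C4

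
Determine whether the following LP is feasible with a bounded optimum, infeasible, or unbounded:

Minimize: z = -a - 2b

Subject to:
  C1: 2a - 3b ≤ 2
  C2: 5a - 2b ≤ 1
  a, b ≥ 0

Unbounded (objective can decrease without bound)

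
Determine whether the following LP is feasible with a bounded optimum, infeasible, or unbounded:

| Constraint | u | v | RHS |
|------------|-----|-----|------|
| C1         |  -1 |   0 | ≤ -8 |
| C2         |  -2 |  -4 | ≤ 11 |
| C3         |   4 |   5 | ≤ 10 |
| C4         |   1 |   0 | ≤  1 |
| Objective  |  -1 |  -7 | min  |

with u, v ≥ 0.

Infeasible (no feasible solution exists)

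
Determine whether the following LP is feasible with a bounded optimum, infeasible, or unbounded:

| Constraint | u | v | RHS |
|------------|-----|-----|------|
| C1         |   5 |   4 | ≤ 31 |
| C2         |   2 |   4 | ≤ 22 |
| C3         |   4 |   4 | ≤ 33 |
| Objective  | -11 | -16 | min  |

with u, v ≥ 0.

Feasible with a bounded optimal solution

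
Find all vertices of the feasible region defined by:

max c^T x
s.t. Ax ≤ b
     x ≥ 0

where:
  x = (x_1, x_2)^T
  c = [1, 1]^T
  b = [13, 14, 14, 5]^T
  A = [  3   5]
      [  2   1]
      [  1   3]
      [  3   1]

(0, 0), (1.667, 0), (1, 2), (0, 2.6)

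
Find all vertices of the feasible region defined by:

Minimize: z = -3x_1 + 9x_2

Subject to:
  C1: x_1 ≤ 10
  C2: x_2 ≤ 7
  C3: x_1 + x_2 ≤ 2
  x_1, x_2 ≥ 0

(0, 0), (2, 0), (0, 2)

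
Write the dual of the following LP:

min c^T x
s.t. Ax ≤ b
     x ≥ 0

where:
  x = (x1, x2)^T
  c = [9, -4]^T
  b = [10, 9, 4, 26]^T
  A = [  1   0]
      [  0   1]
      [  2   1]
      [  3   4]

Primal min cᵀx s.t. Ax ≤ b, x ≥ 0  →  Dual max −bᵀy s.t. Aᵀy ≥ −c, y ≥ 0.

Maximize: z = -10y1 - 9y2 - 4y3 - 26y4

Subject to:
  y1 + 2y3 + 3y4 ≥ -9
  y2 + y3 + 4y4 ≥ 4
  y1, y2, y3, y4 ≥ 0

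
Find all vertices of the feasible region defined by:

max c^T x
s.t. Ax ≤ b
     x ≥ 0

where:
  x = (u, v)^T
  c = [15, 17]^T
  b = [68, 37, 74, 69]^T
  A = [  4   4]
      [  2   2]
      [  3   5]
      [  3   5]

(0, 0), (17, 0), (8, 9), (0, 13.8)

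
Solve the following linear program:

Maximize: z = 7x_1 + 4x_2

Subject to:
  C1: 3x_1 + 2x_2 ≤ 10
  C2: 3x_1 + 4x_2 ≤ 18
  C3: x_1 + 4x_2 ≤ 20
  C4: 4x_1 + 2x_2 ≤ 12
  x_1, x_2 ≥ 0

Evaluate the objective at each vertex of the feasible region:
  z(0, 0) = 0
  z(3, 0) = 21
  z(2, 2) = 22  ←
  z(0.6667, 4) = 20.67
  z(0, 4.5) = 18
The maximum is at x_1 = 2, x_2 = 2.

x_1 = 2, x_2 = 2, z = 22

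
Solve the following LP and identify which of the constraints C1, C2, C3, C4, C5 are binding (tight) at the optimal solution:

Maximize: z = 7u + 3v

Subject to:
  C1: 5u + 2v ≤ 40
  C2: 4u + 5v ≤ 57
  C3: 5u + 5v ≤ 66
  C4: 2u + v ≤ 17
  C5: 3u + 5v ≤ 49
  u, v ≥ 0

At u = 6, v = 5, compute slack b - a·x for each constraint:
  C1: 40 − 40 = 0  (binding)
  C2: 57 − 49 = 8  (slack)
  C3: 66 − 55 = 11  (slack)
  C4: 17 − 17 = 0  (binding)
  C5: 49 − 43 = 6  (slack)

Optimal: u = 6, v = 5
Binding: C1, C4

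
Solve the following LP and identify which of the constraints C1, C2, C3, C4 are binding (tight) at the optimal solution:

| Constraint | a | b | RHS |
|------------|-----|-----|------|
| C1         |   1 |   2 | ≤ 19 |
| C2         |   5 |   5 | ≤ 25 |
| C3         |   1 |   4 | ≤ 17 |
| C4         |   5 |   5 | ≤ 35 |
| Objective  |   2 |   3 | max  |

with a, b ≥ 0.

At a = 1, b = 4, compute slack b - a·x for each constraint:
  C1: 19 − 9 = 10  (slack)
  C2: 25 − 25 = 0  (binding)
  C3: 17 − 17 = 0  (binding)
  C4: 35 − 25 = 10  (slack)

Optimal: a = 1, b = 4
Binding: C2, C3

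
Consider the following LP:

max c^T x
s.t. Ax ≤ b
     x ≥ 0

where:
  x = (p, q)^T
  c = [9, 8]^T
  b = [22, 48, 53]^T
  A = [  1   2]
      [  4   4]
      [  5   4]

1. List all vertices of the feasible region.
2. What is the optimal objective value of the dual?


1. (0, 0), (10.6, 0), (5, 7), (2, 10), (0, 11)
2. 101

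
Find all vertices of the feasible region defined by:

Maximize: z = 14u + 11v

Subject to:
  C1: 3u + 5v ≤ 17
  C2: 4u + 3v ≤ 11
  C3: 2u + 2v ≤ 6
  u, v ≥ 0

(0, 0), (2.75, 0), (2, 1), (0, 3)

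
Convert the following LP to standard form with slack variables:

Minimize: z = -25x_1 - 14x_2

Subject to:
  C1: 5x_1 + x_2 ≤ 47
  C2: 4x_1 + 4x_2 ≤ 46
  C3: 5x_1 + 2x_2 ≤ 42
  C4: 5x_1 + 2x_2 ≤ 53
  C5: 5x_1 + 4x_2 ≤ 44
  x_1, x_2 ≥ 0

min z = -25x_1 - 14x_2

s.t.
  5x_1 + x_2 + s1 = 47
  4x_1 + 4x_2 + s2 = 46
  5x_1 + 2x_2 + s3 = 42
  5x_1 + 2x_2 + s4 = 53
  5x_1 + 4x_2 + s5 = 44
  x_1, x_2, s1, s2, s3, s4, s5 ≥ 0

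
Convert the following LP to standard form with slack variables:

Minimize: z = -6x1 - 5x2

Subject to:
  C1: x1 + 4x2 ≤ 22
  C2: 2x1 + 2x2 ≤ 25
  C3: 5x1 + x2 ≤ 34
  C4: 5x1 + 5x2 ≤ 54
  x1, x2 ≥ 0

min z = -6x1 - 5x2

s.t.
  x1 + 4x2 + s1 = 22
  2x1 + 2x2 + s2 = 25
  5x1 + x2 + s3 = 34
  5x1 + 5x2 + s4 = 54
  x1, x2, s1, s2, s3, s4 ≥ 0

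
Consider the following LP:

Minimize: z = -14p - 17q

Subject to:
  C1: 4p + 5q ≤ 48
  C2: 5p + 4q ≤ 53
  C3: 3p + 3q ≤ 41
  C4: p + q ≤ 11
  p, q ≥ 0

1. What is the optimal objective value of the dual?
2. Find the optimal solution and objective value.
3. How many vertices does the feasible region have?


1. -166
2. p = 7, q = 4, z = -166
3. 5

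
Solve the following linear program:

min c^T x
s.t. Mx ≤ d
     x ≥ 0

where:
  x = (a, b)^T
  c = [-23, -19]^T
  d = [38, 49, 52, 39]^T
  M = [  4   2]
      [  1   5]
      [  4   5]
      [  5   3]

Evaluate the objective at each vertex of the feasible region:
  z(0, 0) = 0
  z(7.8, 0) = -179.4
  z(3, 8) = -221  ←
  z(1, 9.6) = -205.4
  z(0, 9.8) = -186.2
The minimum is at a = 3, b = 8.

a = 3, b = 8, z = -221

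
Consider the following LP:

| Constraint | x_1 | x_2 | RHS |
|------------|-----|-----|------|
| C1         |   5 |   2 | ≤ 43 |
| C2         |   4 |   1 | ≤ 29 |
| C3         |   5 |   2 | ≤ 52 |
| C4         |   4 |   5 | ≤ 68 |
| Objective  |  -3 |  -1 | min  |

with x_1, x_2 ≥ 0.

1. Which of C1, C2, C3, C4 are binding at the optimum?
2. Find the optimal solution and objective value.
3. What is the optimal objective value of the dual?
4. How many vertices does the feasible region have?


1. C1, C2
2. x_1 = 5, x_2 = 9, z = -24
3. -24
4. 5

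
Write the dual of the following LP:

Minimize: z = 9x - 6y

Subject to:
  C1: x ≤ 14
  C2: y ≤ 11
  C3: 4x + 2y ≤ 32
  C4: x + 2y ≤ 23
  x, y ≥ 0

Primal min cᵀx s.t. Ax ≤ b, x ≥ 0  →  Dual max −bᵀy s.t. Aᵀy ≥ −c, y ≥ 0.

Maximize: z = -14y1 - 11y2 - 32y3 - 23y4

Subject to:
  y1 + 4y3 + y4 ≥ -9
  y2 + 2y3 + 2y4 ≥ 6
  y1, y2, y3, y4 ≥ 0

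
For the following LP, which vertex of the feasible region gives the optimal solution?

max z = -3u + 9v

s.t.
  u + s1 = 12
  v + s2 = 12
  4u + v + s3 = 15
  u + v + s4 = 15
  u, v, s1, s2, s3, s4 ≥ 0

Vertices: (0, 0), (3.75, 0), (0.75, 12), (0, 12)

Evaluate the objective at each vertex of the feasible region:
  z(0, 0) = 0
  z(3.75, 0) = -11.25
  z(0.75, 12) = 105.8
  z(0, 12) = 108  ←
The maximum is at u = 0, v = 12.

(0, 12)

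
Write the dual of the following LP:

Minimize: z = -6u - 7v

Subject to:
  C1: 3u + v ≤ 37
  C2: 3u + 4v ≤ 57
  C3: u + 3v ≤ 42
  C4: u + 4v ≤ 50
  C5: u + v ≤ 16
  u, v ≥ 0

Primal min cᵀx s.t. Ax ≤ b, x ≥ 0  →  Dual max −bᵀy s.t. Aᵀy ≥ −c, y ≥ 0.

Maximize: z = -37y1 - 57y2 - 42y3 - 50y4 - 16y5

Subject to:
  3y1 + 3y2 + y3 + y4 + y5 ≥ 6
  y1 + 4y2 + 3y3 + 4y4 + y5 ≥ 7
  y1, y2, y3, y4, y5 ≥ 0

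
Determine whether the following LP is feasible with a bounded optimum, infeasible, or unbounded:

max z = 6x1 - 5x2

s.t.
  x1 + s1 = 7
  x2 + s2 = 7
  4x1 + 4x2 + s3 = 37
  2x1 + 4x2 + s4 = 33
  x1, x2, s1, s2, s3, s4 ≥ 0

Feasible with a bounded optimal solution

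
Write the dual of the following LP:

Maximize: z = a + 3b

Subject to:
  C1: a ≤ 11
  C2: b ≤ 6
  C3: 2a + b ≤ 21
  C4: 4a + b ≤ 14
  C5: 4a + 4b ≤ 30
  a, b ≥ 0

Primal max cᵀx s.t. Ax ≤ b, x ≥ 0  →  Dual min bᵀy s.t. Aᵀy ≥ c, y ≥ 0.

Minimize: z = 11y1 + 6y2 + 21y3 + 14y4 + 30y5

Subject to:
  y1 + 2y3 + 4y4 + 4y5 ≥ 1
  y2 + y3 + y4 + 4y5 ≥ 3
  y1, y2, y3, y4, y5 ≥ 0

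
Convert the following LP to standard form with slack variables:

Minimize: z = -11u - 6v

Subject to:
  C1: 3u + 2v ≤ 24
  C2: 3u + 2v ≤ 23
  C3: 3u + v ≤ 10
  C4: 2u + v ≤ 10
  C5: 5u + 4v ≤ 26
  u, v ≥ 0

min z = -11u - 6v

s.t.
  3u + 2v + s1 = 24
  3u + 2v + s2 = 23
  3u + v + s3 = 10
  2u + v + s4 = 10
  5u + 4v + s5 = 26
  u, v, s1, s2, s3, s4, s5 ≥ 0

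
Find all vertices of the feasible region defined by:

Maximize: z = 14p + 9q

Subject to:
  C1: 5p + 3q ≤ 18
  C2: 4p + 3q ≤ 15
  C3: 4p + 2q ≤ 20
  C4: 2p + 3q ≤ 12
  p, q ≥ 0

(0, 0), (3.6, 0), (3, 1), (1.5, 3), (0, 4)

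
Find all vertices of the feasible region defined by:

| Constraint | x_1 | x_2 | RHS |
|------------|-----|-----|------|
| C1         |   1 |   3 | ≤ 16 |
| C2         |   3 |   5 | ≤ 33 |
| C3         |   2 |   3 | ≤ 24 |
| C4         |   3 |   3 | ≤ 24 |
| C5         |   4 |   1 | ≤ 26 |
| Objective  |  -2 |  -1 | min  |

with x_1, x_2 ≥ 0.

(0, 0), (6.5, 0), (6, 2), (4, 4), (0, 5.333)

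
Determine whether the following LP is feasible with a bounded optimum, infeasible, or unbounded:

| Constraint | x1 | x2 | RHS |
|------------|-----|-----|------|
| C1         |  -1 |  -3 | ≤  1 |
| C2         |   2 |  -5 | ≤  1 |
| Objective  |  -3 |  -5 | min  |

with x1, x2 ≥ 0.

Unbounded (objective can decrease without bound)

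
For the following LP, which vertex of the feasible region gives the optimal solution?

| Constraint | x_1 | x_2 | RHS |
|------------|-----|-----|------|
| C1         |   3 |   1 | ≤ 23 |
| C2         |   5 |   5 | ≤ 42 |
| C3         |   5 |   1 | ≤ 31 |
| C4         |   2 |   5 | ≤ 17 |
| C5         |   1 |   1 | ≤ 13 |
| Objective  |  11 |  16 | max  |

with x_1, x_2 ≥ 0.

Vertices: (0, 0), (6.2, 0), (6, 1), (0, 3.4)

Evaluate the objective at each vertex of the feasible region:
  z(0, 0) = 0
  z(6.2, 0) = 68.2
  z(6, 1) = 82  ←
  z(0, 3.4) = 54.4
The maximum is at x_1 = 6, x_2 = 1.

(6, 1)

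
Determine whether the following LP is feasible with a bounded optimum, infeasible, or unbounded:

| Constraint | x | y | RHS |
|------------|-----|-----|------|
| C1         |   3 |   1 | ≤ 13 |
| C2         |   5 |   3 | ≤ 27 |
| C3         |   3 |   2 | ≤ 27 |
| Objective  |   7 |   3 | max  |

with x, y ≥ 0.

Feasible with a bounded optimal solution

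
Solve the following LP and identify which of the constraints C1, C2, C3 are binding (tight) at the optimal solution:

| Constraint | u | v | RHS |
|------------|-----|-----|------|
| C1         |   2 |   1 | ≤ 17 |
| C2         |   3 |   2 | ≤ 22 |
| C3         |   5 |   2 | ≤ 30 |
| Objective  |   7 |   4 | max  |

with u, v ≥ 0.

At u = 4, v = 5, compute slack b - a·x for each constraint:
  C1: 17 − 13 = 4  (slack)
  C2: 22 − 22 = 0  (binding)
  C3: 30 − 30 = 0  (binding)

Optimal: u = 4, v = 5
Binding: C2, C3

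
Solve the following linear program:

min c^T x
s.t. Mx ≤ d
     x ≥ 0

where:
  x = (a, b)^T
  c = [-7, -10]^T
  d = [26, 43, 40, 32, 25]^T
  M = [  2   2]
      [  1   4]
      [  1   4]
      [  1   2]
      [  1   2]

Evaluate the objective at each vertex of the feasible region:
  z(0, 0) = 0
  z(13, 0) = -91
  z(4, 9) = -118  ←
  z(0, 10) = -100
The minimum is at a = 4, b = 9.

a = 4, b = 9, z = -118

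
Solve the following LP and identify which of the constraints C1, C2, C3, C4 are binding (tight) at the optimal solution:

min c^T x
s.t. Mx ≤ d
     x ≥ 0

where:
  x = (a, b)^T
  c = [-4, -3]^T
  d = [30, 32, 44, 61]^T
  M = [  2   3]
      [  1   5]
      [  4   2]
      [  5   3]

At a = 9, b = 4, compute slack b - a·x for each constraint:
  C1: 30 − 30 = 0  (binding)
  C2: 32 − 29 = 3  (slack)
  C3: 44 − 44 = 0  (binding)
  C4: 61 − 57 = 4  (slack)

Optimal: a = 9, b = 4
Binding: C1, C3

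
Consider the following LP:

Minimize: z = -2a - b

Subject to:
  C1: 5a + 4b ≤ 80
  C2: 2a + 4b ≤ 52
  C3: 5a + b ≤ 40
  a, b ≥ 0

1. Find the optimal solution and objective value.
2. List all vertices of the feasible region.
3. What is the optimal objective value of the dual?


1. a = 6, b = 10, z = -22
2. (0, 0), (8, 0), (6, 10), (0, 13)
3. -22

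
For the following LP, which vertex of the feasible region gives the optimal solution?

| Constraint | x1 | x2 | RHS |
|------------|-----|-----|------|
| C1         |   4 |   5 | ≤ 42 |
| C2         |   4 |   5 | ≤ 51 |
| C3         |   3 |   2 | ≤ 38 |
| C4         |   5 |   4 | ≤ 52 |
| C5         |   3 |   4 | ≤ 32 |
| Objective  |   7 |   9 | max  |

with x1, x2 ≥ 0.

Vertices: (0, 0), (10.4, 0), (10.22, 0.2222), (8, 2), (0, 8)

Evaluate the objective at each vertex of the feasible region:
  z(0, 0) = 0
  z(10.4, 0) = 72.8
  z(10.22, 0.2222) = 73.56
  z(8, 2) = 74  ←
  z(0, 8) = 72
The maximum is at x1 = 8, x2 = 2.

(8, 2)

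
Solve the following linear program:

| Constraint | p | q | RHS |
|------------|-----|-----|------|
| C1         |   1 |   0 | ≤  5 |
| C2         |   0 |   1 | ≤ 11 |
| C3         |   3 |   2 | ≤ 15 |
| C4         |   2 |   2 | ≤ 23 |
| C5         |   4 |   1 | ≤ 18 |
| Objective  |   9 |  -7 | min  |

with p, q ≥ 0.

Evaluate the objective at each vertex of the feasible region:
  z(0, 0) = 0
  z(4.5, 0) = 40.5
  z(4.2, 1.2) = 29.4
  z(0, 7.5) = -52.5  ←
The minimum is at p = 0, q = 7.5.

p = 0, q = 7.5, z = -52.5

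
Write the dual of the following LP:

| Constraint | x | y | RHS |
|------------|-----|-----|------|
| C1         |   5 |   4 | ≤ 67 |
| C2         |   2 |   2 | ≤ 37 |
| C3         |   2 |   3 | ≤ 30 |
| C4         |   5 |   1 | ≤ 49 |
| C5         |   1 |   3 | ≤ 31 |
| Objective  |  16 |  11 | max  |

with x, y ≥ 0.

Primal max cᵀx s.t. Ax ≤ b, x ≥ 0  →  Dual min bᵀy s.t. Aᵀy ≥ c, y ≥ 0.

Minimize: z = 67y1 + 37y2 + 30y3 + 49y4 + 31y5

Subject to:
  5y1 + 2y2 + 2y3 + 5y4 + y5 ≥ 16
  4y1 + 2y2 + 3y3 + y4 + 3y5 ≥ 11
  y1, y2, y3, y4, y5 ≥ 0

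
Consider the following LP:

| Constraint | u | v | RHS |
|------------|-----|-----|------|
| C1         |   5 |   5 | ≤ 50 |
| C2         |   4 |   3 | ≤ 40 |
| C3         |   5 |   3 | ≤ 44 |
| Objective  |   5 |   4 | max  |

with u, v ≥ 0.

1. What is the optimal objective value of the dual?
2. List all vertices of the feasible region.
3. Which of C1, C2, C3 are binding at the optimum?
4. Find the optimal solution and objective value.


1. 47
2. (0, 0), (8.8, 0), (7, 3), (0, 10)
3. C1, C3
4. u = 7, v = 3, z = 47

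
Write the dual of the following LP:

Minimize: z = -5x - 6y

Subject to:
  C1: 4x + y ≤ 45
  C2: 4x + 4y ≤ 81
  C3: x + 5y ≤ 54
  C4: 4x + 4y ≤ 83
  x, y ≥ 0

Primal min cᵀx s.t. Ax ≤ b, x ≥ 0  →  Dual max −bᵀy s.t. Aᵀy ≥ −c, y ≥ 0.

Maximize: z = -45y1 - 81y2 - 54y3 - 83y4

Subject to:
  4y1 + 4y2 + y3 + 4y4 ≥ 5
  y1 + 4y2 + 5y3 + 4y4 ≥ 6
  y1, y2, y3, y4 ≥ 0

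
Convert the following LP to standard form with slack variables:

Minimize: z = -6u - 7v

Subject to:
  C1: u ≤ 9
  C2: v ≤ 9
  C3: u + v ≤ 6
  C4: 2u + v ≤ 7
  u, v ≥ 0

min z = -6u - 7v

s.t.
  u + s1 = 9
  v + s2 = 9
  u + v + s3 = 6
  2u + v + s4 = 7
  u, v, s1, s2, s3, s4 ≥ 0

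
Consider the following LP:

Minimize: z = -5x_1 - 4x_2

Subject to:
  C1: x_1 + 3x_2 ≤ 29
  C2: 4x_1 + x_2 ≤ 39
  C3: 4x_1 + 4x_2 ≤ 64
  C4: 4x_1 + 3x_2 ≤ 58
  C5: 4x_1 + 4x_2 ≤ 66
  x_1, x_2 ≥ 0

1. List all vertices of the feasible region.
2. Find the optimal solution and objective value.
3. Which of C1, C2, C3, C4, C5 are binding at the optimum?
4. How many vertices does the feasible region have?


1. (0, 0), (9.75, 0), (8, 7), (0, 9.667)
2. x_1 = 8, x_2 = 7, z = -68
3. C1, C2
4. 4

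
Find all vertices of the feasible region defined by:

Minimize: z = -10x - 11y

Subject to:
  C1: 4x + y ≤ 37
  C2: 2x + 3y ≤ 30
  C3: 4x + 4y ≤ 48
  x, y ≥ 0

(0, 0), (9.25, 0), (8.333, 3.667), (6, 6), (0, 10)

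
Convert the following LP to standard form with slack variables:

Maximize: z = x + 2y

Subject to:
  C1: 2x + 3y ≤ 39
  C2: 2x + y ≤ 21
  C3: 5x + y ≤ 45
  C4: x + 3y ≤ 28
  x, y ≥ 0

max z = x + 2y

s.t.
  2x + 3y + s1 = 39
  2x + y + s2 = 21
  5x + y + s3 = 45
  x + 3y + s4 = 28
  x, y, s1, s2, s3, s4 ≥ 0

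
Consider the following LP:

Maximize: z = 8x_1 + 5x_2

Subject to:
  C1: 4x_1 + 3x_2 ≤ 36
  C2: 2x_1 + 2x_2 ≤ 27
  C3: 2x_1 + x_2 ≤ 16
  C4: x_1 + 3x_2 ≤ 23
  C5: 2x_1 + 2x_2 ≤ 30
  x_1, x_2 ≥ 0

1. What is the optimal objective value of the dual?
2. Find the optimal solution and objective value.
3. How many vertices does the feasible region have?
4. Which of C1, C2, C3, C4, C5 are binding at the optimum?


1. 68
2. x_1 = 6, x_2 = 4, z = 68
3. 5
4. C1, C3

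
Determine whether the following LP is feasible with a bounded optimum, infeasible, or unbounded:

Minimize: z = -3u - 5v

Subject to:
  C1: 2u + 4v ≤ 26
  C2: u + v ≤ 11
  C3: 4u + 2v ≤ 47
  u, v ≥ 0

Feasible with a bounded optimal solution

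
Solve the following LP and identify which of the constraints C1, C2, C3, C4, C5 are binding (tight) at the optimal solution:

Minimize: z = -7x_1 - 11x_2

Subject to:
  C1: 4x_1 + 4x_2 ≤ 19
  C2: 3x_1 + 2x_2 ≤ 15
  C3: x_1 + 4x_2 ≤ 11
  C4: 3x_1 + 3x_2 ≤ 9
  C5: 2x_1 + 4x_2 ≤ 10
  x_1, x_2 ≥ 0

At x_1 = 1, x_2 = 2, compute slack b - a·x for each constraint:
  C1: 19 − 12 = 7  (slack)
  C2: 15 − 7 = 8  (slack)
  C3: 11 − 9 = 2  (slack)
  C4: 9 − 9 = 0  (binding)
  C5: 10 − 10 = 0  (binding)

Optimal: x_1 = 1, x_2 = 2
Binding: C4, C5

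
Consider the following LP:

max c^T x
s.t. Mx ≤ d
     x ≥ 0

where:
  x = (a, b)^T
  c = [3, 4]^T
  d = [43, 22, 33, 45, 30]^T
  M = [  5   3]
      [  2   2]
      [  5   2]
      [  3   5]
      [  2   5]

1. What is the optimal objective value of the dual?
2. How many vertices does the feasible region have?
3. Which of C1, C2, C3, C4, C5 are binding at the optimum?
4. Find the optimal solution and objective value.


1. 31
2. 4
3. C3, C5
4. a = 5, b = 4, z = 31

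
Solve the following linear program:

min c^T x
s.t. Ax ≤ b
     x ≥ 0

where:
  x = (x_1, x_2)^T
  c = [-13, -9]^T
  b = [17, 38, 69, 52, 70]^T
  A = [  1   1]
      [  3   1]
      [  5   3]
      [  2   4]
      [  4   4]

Evaluate the objective at each vertex of the feasible region:
  z(0, 0) = 0
  z(12.67, 0) = -164.7
  z(11.25, 4.25) = -184.5
  z(9, 8) = -189  ←
  z(8, 9) = -185
  z(0, 13) = -117
The minimum is at x_1 = 9, x_2 = 8.

x_1 = 9, x_2 = 8, z = -189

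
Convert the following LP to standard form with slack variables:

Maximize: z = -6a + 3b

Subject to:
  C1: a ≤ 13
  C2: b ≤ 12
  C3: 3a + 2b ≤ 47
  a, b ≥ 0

max z = -6a + 3b

s.t.
  a + s1 = 13
  b + s2 = 12
  3a + 2b + s3 = 47
  a, b, s1, s2, s3 ≥ 0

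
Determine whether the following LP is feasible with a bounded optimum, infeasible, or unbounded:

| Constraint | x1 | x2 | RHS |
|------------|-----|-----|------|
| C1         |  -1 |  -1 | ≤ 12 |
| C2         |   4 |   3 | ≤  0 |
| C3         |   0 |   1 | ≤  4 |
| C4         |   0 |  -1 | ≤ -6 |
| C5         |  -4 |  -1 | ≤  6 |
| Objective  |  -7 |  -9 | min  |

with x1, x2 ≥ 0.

Infeasible (no feasible solution exists)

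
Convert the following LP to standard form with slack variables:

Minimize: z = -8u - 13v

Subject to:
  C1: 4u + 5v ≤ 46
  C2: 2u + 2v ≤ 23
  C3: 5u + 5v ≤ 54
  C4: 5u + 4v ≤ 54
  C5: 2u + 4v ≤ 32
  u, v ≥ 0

min z = -8u - 13v

s.t.
  4u + 5v + s1 = 46
  2u + 2v + s2 = 23
  5u + 5v + s3 = 54
  5u + 4v + s4 = 54
  2u + 4v + s5 = 32
  u, v, s1, s2, s3, s4, s5 ≥ 0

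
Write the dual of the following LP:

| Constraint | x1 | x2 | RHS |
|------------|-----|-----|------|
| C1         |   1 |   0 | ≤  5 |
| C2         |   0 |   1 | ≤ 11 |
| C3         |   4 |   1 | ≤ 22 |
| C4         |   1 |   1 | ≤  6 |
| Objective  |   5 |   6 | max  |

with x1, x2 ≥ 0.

Primal max cᵀx s.t. Ax ≤ b, x ≥ 0  →  Dual min bᵀy s.t. Aᵀy ≥ c, y ≥ 0.

Minimize: z = 5y1 + 11y2 + 22y3 + 6y4

Subject to:
  y1 + 4y3 + y4 ≥ 5
  y2 + y3 + y4 ≥ 6
  y1, y2, y3, y4 ≥ 0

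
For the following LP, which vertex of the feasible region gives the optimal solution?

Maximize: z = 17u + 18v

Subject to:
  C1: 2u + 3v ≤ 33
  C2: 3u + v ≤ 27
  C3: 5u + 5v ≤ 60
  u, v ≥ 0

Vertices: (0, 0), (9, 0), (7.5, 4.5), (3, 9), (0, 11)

Evaluate the objective at each vertex of the feasible region:
  z(0, 0) = 0
  z(9, 0) = 153
  z(7.5, 4.5) = 208.5
  z(3, 9) = 213  ←
  z(0, 11) = 198
The maximum is at u = 3, v = 9.

(3, 9)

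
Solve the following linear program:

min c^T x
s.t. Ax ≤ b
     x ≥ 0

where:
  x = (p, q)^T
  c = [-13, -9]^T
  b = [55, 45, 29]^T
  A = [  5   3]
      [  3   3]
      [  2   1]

Evaluate the objective at each vertex of the feasible region:
  z(0, 0) = 0
  z(11, 0) = -143
  z(5, 10) = -155  ←
  z(0, 15) = -135
The minimum is at p = 5, q = 10.

p = 5, q = 10, z = -155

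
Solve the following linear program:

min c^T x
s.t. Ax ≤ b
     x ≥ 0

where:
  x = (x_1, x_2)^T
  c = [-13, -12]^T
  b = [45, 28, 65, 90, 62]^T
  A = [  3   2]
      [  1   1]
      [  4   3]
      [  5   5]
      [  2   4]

Evaluate the objective at each vertex of the feasible region:
  z(0, 0) = 0
  z(15, 0) = -195
  z(9, 9) = -225  ←
  z(5, 13) = -221
  z(0, 15.5) = -186
The minimum is at x_1 = 9, x_2 = 9.

x_1 = 9, x_2 = 9, z = -225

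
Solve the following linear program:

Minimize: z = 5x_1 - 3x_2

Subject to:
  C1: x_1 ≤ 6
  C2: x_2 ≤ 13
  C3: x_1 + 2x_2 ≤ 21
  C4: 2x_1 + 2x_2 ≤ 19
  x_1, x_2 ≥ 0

Evaluate the objective at each vertex of the feasible region:
  z(0, 0) = 0
  z(6, 0) = 30
  z(6, 3.5) = 19.5
  z(0, 9.5) = -28.5  ←
The minimum is at x_1 = 0, x_2 = 9.5.

x_1 = 0, x_2 = 9.5, z = -28.5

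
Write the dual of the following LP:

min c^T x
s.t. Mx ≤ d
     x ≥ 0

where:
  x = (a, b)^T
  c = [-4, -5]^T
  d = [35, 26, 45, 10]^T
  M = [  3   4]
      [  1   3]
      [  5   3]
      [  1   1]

Primal min cᵀx s.t. Ax ≤ b, x ≥ 0  →  Dual max −bᵀy s.t. Aᵀy ≥ −c, y ≥ 0.

Maximize: z = -35y1 - 26y2 - 45y3 - 10y4

Subject to:
  3y1 + y2 + 5y3 + y4 ≥ 4
  4y1 + 3y2 + 3y3 + y4 ≥ 5
  y1, y2, y3, y4 ≥ 0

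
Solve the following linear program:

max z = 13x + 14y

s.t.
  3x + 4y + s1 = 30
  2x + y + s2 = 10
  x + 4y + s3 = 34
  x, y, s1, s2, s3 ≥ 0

Evaluate the objective at each vertex of the feasible region:
  z(0, 0) = 0
  z(5, 0) = 65
  z(2, 6) = 110  ←
  z(0, 7.5) = 105
The maximum is at x = 2, y = 6.

x = 2, y = 6, z = 110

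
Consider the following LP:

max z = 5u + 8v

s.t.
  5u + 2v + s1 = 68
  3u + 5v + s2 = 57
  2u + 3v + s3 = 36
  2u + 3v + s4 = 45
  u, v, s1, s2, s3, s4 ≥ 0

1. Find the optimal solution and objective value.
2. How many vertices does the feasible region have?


1. u = 9, v = 6, z = 93
2. 5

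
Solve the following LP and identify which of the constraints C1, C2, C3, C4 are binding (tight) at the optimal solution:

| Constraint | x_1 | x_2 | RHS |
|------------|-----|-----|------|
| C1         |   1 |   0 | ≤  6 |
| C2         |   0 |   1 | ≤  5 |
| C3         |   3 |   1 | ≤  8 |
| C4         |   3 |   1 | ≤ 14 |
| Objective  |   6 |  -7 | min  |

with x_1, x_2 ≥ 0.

At x_1 = 0, x_2 = 5, compute slack b - a·x for each constraint:
  C1: 6 − 0 = 6  (slack)
  C2: 5 − 5 = 0  (binding)
  C3: 8 − 5 = 3  (slack)
  C4: 14 − 5 = 9  (slack)

Optimal: x_1 = 0, x_2 = 5
Binding: C2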